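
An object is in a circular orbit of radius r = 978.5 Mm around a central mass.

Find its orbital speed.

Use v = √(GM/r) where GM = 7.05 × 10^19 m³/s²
r = 978.5 Mm = 9.785 × 10^8 m
GM = 7.05 × 10^19 m³/s²
GM/r = (7.05 × 10^19) / (9.785 × 10^8) = 7.20491 × 10^10 m²/s²
v = √(GM/r) = 268420 m/s ≈ 268.4 km/s

Final answer: 268.4 km/s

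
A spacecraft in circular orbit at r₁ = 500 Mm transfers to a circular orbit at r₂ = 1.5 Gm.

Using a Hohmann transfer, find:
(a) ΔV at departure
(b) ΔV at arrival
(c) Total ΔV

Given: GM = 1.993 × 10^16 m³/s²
r₁ = 500 Mm = 5 × 10^8 m
r₂ = 1.5 Gm = 1.5 × 10^9 m
GM = 1.993 × 10^16 m³/s²
Transfer ellipse: a_t = (r₁ + r₂)/2 = 1 × 10^9 m
Circular speed at r₁: v₁ = √(GM/r₁) = 6313.48 m/s
Transfer speed at r₁ (periapsis): v₁ₜ = √(GM(2/r₁ − 1/a_t)) = 7732.4 m/s
(a) ΔV₁ = v₁ₜ − v₁ = 1418.92 m/s ≈ 1.419 km/s
Circular speed at r₂: v₂ = √(GM/r₂) = 3645.09 m/s
Transfer speed at r₂ (apoapsis): v₂ₜ = √(GM(2/r₂ − 1/a_t)) = 2577.47 m/s
(b) ΔV₂ = v₂ − v₂ₜ = 1067.62 m/s ≈ 1.068 km/s
(c) ΔV_total = ΔV₁ + ΔV₂ = 2486.54 m/s ≈ 2.487 km/s

Final answer:
(a) ΔV₁ = 1.419 km/s
(b) ΔV₂ = 1.068 km/s
(c) ΔV_total = 2.487 km/s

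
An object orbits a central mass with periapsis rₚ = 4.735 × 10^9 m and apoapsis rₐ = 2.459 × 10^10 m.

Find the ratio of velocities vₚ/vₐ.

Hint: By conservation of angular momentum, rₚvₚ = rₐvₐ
rₚ = 4.735 × 10^9 m
rₐ = 2.459 × 10^10 m
rₚvₚ = rₐvₐ  ⇒  vₚ/vₐ = rₐ/rₚ
vₚ/vₐ = (2.459 × 10^10) / (4.735 × 10^9) = 5.19324

Final answer: vₚ/vₐ = 5.193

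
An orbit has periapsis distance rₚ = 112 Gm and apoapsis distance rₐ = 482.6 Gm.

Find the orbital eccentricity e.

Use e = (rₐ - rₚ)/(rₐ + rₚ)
rₚ = 112 Gm = 1.12 × 10^11 m
rₐ = 482.6 Gm = 4.826 × 10^11 m
rₐ − rₚ = 3.706 × 10^11 m
rₐ + rₚ = 5.946 × 10^11 m
e = (rₐ − rₚ)/(rₐ + rₚ) = 0.623276

Final answer: e = 0.6233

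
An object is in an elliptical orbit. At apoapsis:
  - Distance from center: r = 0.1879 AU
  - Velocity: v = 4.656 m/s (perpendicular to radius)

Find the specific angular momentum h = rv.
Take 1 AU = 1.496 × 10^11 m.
r = 0.1879 AU = 2.81098 × 10^10 m
v = 4.656 m/s
h = rv = 2.81098 × 10^10 × 4.656 = 1.30879 × 10^11 m²/s ≈ 1.309 × 10^11 m²/s

Final answer: h = 1.309 × 10^11 m²/s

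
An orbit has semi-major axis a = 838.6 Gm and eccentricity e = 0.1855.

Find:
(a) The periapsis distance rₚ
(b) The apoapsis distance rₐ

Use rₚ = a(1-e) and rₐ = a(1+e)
a = 838.6 Gm = 8.386 × 10^11 m
e = 0.1855:  1 − e = 0.8145,  1 + e = 1.1855
(a) rₚ = a(1 − e) = 8.386 × 10^11 m × 0.8145 = 6.8304 × 10^11 m ≈ 683 Gm
(b) rₐ = a(1 + e) = 8.386 × 10^11 m × 1.1855 = 9.9416 × 10^11 m ≈ 994.2 Gm

Final answer:
(a) rₚ = 683 Gm
(b) rₐ = 994.2 Gm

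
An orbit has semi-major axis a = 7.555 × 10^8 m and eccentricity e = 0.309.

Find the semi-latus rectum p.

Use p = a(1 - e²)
a = 7.555 × 10^8 m
e = 0.309,  e² = 0.095481,  1 − e² = 0.904519
p = a(1 − e²) = 7.555 × 10^8 m × 0.904519 = 6.83364 × 10^8 m ≈ 6.834 × 10^8 m

Final answer: p = 6.834 × 10^8 m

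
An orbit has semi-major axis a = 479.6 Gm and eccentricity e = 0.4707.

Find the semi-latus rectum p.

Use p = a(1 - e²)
a = 479.6 Gm = 4.796 × 10^11 m
e = 0.4707,  e² = 0.221558,  1 − e² = 0.778442
p = a(1 − e²) = 4.796 × 10^11 m × 0.778442 = 3.73341 × 10^11 m ≈ 373.3 Gm

Final answer: p = 373.3 Gm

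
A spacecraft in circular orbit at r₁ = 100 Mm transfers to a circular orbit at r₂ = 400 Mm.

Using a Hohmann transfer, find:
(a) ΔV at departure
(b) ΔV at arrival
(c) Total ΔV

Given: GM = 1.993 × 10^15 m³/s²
r₁ = 100 Mm = 1 × 10^8 m
r₂ = 400 Mm = 4 × 10^8 m
GM = 1.993 × 10^15 m³/s²
Transfer ellipse: a_t = (r₁ + r₂)/2 = 2.5 × 10^8 m
Circular speed at r₁: v₁ = √(GM/r₁) = 4464.3 m/s
Transfer speed at r₁ (periapsis): v₁ₜ = √(GM(2/r₁ − 1/a_t)) = 5646.95 m/s
(a) ΔV₁ = v₁ₜ − v₁ = 1182.64 m/s ≈ 1.183 km/s
Circular speed at r₂: v₂ = √(GM/r₂) = 2232.15 m/s
Transfer speed at r₂ (apoapsis): v₂ₜ = √(GM(2/r₂ − 1/a_t)) = 1411.74 m/s
(b) ΔV₂ = v₂ − v₂ₜ = 820.415 m/s ≈ 820.4 m/s
(c) ΔV_total = ΔV₁ + ΔV₂ = 2003.06 m/s ≈ 2.003 km/s

Final answer:
(a) ΔV₁ = 1.183 km/s
(b) ΔV₂ = 820.4 m/s
(c) ΔV_total = 2.003 km/s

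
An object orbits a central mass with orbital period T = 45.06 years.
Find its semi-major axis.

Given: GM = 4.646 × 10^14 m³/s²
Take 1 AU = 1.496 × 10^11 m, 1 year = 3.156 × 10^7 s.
T = 45.06 years = 1.42209 × 10^9 s
GM = 4.646 × 10^14 m³/s²
Kepler's third law: a³ = GM T² / (4π²)
T² = 2.02235 × 10^18 s²
a³ = (4.646 × 10^14) × (2.02235 × 10^18) / (4π²) = 2.37999 × 10^31 m³
a = (a³)^(1/3) = 2.87646 × 10^10 m ≈ 0.1923 AU

Final answer: 0.1923 AU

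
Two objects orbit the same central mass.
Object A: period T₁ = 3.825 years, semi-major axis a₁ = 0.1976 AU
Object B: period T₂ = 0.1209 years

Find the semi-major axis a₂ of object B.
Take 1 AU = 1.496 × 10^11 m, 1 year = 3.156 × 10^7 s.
T₁ = 3.825 years = 1.20717 × 10^8 s
T₂ = 0.1209 years = 3.8156 × 10^6 s
a₁ = 0.1976 AU = 2.9561 × 10^10 m
Kepler's third law: (T₂/T₁)² = (a₂/a₁)³  ⇒  a₂ = a₁ (T₂/T₁)^(2/3)
T₂/T₁ = 0.0316078
(T₂/T₁)^(2/3) = 0.0999685
a₂ = 2.9561 × 10^10 m × 0.0999685 = 2.95517 × 10^9 m ≈ 0.01975 AU

Final answer: a₂ = 0.01975 AU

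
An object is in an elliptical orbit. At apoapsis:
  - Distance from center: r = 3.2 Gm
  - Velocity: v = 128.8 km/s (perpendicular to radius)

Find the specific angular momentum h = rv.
r = 3.2 Gm = 3.2 × 10^9 m
v = 128.8 km/s = 128800 m/s
h = rv = 3.2 × 10^9 × 128800 = 4.1216 × 10^14 m²/s ≈ 4.122 × 10^14 m²/s

Final answer: h = 4.122 × 10^14 m²/s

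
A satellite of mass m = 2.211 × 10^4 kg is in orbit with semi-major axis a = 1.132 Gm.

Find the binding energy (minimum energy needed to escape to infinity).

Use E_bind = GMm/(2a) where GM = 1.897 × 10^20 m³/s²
a = 1.132 Gm = 1.132 × 10^9 m
GM = 1.897 × 10^20 m³/s²
m = 2.211 × 10^4 kg
GMm = 1.897 × 10^20 × 22110 = 4.19427 × 10^24 m³·kg/s²
2a = 2.264 × 10^9 m
E_bind = GMm/(2a) = 1.85259 × 10^15 J ≈ 1.853 PJ

Final answer: 1.853 PJ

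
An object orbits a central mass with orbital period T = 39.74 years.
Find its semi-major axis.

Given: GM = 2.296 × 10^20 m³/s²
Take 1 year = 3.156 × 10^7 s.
T = 39.74 years = 1.25419 × 10^9 s
GM = 2.296 × 10^20 m³/s²
Kepler's third law: a³ = GM T² / (4π²)
T² = 1.573 × 10^18 s²
a³ = (2.296 × 10^20) × (1.573 × 10^18) / (4π²) = 9.14833 × 10^36 m³
a = (a³)^(1/3) = 2.09145 × 10^12 m ≈ 2.091 Tm

Final answer: 2.091 Tm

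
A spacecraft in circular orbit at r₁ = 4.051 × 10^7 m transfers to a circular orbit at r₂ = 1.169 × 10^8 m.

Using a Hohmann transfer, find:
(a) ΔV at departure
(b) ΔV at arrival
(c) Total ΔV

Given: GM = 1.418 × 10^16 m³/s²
r₁ = 4.051 × 10^7 m
r₂ = 1.169 × 10^8 m
GM = 1.418 × 10^16 m³/s²
Transfer ellipse: a_t = (r₁ + r₂)/2 = 7.8705 × 10^7 m
Circular speed at r₁: v₁ = √(GM/r₁) = 18709.3 m/s
Transfer speed at r₁ (periapsis): v₁ₜ = √(GM(2/r₁ − 1/a_t)) = 22801.5 m/s
(a) ΔV₁ = v₁ₜ − v₁ = 4092.21 m/s ≈ 4.092 km/s
Circular speed at r₂: v₂ = √(GM/r₂) = 11013.6 m/s
Transfer speed at r₂ (apoapsis): v₂ₜ = √(GM(2/r₂ − 1/a_t)) = 7901.52 m/s
(b) ΔV₂ = v₂ − v₂ₜ = 3112.12 m/s ≈ 3.112 km/s
(c) ΔV_total = ΔV₁ + ΔV₂ = 7204.32 m/s ≈ 7.204 km/s

Final answer:
(a) ΔV₁ = 4.092 km/s
(b) ΔV₂ = 3.112 km/s
(c) ΔV_total = 7.204 km/s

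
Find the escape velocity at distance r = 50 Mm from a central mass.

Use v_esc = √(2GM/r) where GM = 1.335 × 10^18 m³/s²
r = 50 Mm = 5 × 10^7 m
GM = 1.335 × 10^18 m³/s²
2GM/r = 2 × (1.335 × 10^18) / (5 × 10^7) = 5.34 × 10^10 m²/s²
v_esc = √(2GM/r) = 231084 m/s ≈ 231.1 km/s

Final answer: 231.1 km/s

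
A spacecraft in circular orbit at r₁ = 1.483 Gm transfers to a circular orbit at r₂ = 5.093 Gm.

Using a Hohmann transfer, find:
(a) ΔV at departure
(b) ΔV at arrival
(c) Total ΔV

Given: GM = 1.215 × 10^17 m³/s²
r₁ = 1.483 Gm = 1.483 × 10^9 m
r₂ = 5.093 Gm = 5.093 × 10^9 m
GM = 1.215 × 10^17 m³/s²
Transfer ellipse: a_t = (r₁ + r₂)/2 = 3.288 × 10^9 m
Circular speed at r₁: v₁ = √(GM/r₁) = 9051.44 m/s
Transfer speed at r₁ (periapsis): v₁ₜ = √(GM(2/r₁ − 1/a_t)) = 11265.2 m/s
(a) ΔV₁ = v₁ₜ − v₁ = 2213.75 m/s ≈ 2.214 km/s
Circular speed at r₂: v₂ = √(GM/r₂) = 4884.29 m/s
Transfer speed at r₂ (apoapsis): v₂ₜ = √(GM(2/r₂ − 1/a_t)) = 3280.24 m/s
(b) ΔV₂ = v₂ − v₂ₜ = 1604.05 m/s ≈ 1.604 km/s
(c) ΔV_total = ΔV₁ + ΔV₂ = 3817.8 m/s ≈ 3.818 km/s

Final answer:
(a) ΔV₁ = 2.214 km/s
(b) ΔV₂ = 1.604 km/s
(c) ΔV_total = 3.818 km/s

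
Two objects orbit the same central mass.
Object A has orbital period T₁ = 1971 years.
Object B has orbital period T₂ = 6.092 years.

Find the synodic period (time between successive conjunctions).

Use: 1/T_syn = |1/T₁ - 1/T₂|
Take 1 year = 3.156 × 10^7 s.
T₁ = 1971 years = 6.22048 × 10^10 s
T₂ = 6.092 years = 1.92264 × 10^8 s
1/T₁ = 1.60759 × 10^-11 s⁻¹
1/T₂ = 5.20119 × 10^-9 s⁻¹
|1/T₁ − 1/T₂| = 5.18512 × 10^-9 s⁻¹
T_syn = 1 / |1/T₁ − 1/T₂| = 1.9286 × 10^8 s ≈ 6.111 years

Final answer: T_syn = 6.111 years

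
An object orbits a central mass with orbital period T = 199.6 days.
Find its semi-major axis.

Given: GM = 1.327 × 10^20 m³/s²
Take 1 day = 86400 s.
T = 199.6 days = 1.72454 × 10^7 s
GM = 1.327 × 10^20 m³/s²
Kepler's third law: a³ = GM T² / (4π²)
T² = 2.97405 × 10^14 s²
a³ = (1.327 × 10^20) × (2.97405 × 10^14) / (4π²) = 9.99677 × 10^32 m³
a = (a³)^(1/3) = 9.99892 × 10^10 m ≈ 99.99 Gm

Final answer: 99.99 Gm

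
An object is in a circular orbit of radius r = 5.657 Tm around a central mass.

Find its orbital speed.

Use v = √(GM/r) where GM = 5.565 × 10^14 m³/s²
r = 5.657 Tm = 5.657 × 10^12 m
GM = 5.565 × 10^14 m³/s²
GM/r = (5.565 × 10^14) / (5.657 × 10^12) = 98.3737 m²/s²
v = √(GM/r) = 9.91835 m/s ≈ 9.918 m/s

Final answer: 9.918 m/s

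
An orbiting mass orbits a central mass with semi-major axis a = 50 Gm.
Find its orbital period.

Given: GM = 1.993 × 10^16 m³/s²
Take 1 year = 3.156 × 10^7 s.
a = 50 Gm = 5 × 10^10 m
GM = 1.993 × 10^16 m³/s²
a³ = 1.25 × 10^32 m³
T = 2π √(a³/GM) = 2π √((1.25 × 10^32) / (1.993 × 10^16)) = 2π × 7.91957 × 10^7 s
T = 4.97601 × 10^8 s ≈ 15.77 years

Final answer: 15.77 years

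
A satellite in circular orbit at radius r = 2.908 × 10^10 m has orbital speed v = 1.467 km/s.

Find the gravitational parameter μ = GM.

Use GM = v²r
r = 2.908 × 10^10 m
v = 1.467 km/s = 1467 m/s
v² = 2.15209 × 10^6 m²/s²
GM = v²r = 2.15209 × 10^6 × 2.908 × 10^10 = 6.25827 × 10^16 m³/s²
GM ≈ 6.258 × 10^16 m³/s²

Final answer: GM = 6.258 × 10^16 m³/s²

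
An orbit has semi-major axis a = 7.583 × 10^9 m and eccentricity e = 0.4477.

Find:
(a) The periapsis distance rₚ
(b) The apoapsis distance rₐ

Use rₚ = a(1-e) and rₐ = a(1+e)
a = 7.583 × 10^9 m
e = 0.4477:  1 − e = 0.5523,  1 + e = 1.4477
(a) rₚ = a(1 − e) = 7.583 × 10^9 m × 0.5523 = 4.18809 × 10^9 m ≈ 4.188 × 10^9 m
(b) rₐ = a(1 + e) = 7.583 × 10^9 m × 1.4477 = 1.09779 × 10^10 m ≈ 1.098 × 10^10 m

Final answer:
(a) rₚ = 4.188 × 10^9 m
(b) rₐ = 1.098 × 10^10 m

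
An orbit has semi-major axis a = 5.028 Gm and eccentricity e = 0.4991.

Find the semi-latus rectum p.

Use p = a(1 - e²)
a = 5.028 Gm = 5.028 × 10^9 m
e = 0.4991,  e² = 0.249101,  1 − e² = 0.750899
p = a(1 − e²) = 5.028 × 10^9 m × 0.750899 = 3.77552 × 10^9 m ≈ 3.776 Gm

Final answer: p = 3.776 Gm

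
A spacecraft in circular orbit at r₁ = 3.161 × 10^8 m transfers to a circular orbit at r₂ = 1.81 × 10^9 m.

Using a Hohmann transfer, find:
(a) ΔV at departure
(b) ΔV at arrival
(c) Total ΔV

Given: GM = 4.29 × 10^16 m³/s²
r₁ = 3.161 × 10^8 m
r₂ = 1.81 × 10^9 m
GM = 4.29 × 10^16 m³/s²
Transfer ellipse: a_t = (r₁ + r₂)/2 = 1.06305 × 10^9 m
Circular speed at r₁: v₁ = √(GM/r₁) = 11649.7 m/s
Transfer speed at r₁ (periapsis): v₁ₜ = √(GM(2/r₁ − 1/a_t)) = 15201.2 m/s
(a) ΔV₁ = v₁ₜ − v₁ = 3551.49 m/s ≈ 3.551 km/s
Circular speed at r₂: v₂ = √(GM/r₂) = 4868.43 m/s
Transfer speed at r₂ (apoapsis): v₂ₜ = √(GM(2/r₂ − 1/a_t)) = 2654.76 m/s
(b) ΔV₂ = v₂ − v₂ₜ = 2213.68 m/s ≈ 2.214 km/s
(c) ΔV_total = ΔV₁ + ΔV₂ = 5765.17 m/s ≈ 5.765 km/s

Final answer:
(a) ΔV₁ = 3.551 km/s
(b) ΔV₂ = 2.214 km/s
(c) ΔV_total = 5.765 km/s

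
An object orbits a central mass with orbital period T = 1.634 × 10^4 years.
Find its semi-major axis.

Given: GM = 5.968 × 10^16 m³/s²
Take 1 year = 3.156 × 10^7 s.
T = 1.634 × 10^4 years = 5.1569 × 10^11 s
GM = 5.968 × 10^16 m³/s²
Kepler's third law: a³ = GM T² / (4π²)
T² = 2.65937 × 10^23 s²
a³ = (5.968 × 10^16) × (2.65937 × 10^23) / (4π²) = 4.0202 × 10^38 m³
a = (a³)^(1/3) = 7.38044 × 10^12 m ≈ 7.38 Tm

Final answer: 7.38 Tm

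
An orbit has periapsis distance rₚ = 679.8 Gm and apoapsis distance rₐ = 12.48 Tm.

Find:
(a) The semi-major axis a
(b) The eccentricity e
rₚ = 679.8 Gm = 6.798 × 10^11 m
rₐ = 12.48 Tm = 1.248 × 10^13 m
(a) a = (rₚ + rₐ)/2 = 6.5799 × 10^12 m ≈ 6.58 Tm
(b) e = (rₐ − rₚ)/(rₐ + rₚ) = (1.18002 × 10^13) / (1.31598 × 10^13) = 0.896685

Final answer:
(a) a = 6.58 Tm
(b) e = 0.8967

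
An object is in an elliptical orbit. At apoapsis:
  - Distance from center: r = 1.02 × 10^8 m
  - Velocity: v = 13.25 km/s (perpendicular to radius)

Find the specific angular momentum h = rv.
r = 1.02 × 10^8 m
v = 13.25 km/s = 13250 m/s
h = rv = 1.02 × 10^8 × 13250 = 1.3515 × 10^12 m²/s ≈ 1.352 × 10^12 m²/s

Final answer: h = 1.352 × 10^12 m²/s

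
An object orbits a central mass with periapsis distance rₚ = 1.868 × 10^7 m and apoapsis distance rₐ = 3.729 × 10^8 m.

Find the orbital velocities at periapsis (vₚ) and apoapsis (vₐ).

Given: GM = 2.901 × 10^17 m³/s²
rₚ = 1.868 × 10^7 m
rₐ = 3.729 × 10^8 m
GM = 2.901 × 10^17 m³/s²
a = (rₚ + rₐ)/2 = 1.9579 × 10^8 m
Vis-viva: v² = GM (2/r − 1/a)
vₚ² = 2.901 × 10^17 × (1.07066 × 10^-7 − 5.10751 × 10^-9) = 2.95783 × 10^10 m²/s²
vₚ = 171983 m/s ≈ 172 km/s
vₐ² = 2.901 × 10^17 × (5.36337 × 10^-9 − 5.10751 × 10^-9) = 7.42235 × 10^7 m²/s²
vₐ = 8615.31 m/s ≈ 8.615 km/s

Final answer: vₚ = 172 km/s, vₐ = 8.615 km/s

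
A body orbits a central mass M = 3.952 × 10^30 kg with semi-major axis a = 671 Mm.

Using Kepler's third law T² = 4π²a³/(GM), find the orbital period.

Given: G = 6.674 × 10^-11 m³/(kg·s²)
M = 3.952 × 10^30 kg
GM = G × M = 6.674 × 10^-11 × 3.952 × 10^30 = 2.63756 × 10^20 m³/s²
a = 671 Mm = 6.71 × 10^8 m
a³ = 3.02112 × 10^26 m³
T = 2π √(a³/GM) = 2π √((3.02112 × 10^26) / (2.63756 × 10^20)) = 2π × 1070.24 s
T = 6724.53 s ≈ 1.868 hours

Final answer: 1.868 hours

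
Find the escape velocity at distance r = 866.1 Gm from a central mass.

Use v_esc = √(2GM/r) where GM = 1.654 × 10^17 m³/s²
r = 866.1 Gm = 8.661 × 10^11 m
GM = 1.654 × 10^17 m³/s²
2GM/r = 2 × (1.654 × 10^17) / (8.661 × 10^11) = 381942 m²/s²
v_esc = √(2GM/r) = 618.015 m/s ≈ 618 m/s

Final answer: 618 m/s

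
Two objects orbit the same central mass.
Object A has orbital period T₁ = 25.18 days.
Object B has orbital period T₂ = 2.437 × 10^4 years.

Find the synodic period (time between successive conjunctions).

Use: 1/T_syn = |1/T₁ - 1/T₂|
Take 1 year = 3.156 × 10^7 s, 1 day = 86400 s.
T₁ = 25.18 days = 2.17555 × 10^6 s
T₂ = 2.437 × 10^4 years = 7.69117 × 10^11 s
1/T₁ = 4.59653 × 10^-7 s⁻¹
1/T₂ = 1.30019 × 10^-12 s⁻¹
|1/T₁ − 1/T₂| = 4.59652 × 10^-7 s⁻¹
T_syn = 1 / |1/T₁ − 1/T₂| = 2.17556 × 10^6 s ≈ 25.18 days

Final answer: T_syn = 25.18 days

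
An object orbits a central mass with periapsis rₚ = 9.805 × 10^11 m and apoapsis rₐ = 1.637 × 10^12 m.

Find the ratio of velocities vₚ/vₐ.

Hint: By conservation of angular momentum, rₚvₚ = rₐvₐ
rₚ = 9.805 × 10^11 m
rₐ = 1.637 × 10^12 m
rₚvₚ = rₐvₐ  ⇒  vₚ/vₐ = rₐ/rₚ
vₚ/vₐ = (1.637 × 10^12) / (9.805 × 10^11) = 1.66956

Final answer: vₚ/vₐ = 1.67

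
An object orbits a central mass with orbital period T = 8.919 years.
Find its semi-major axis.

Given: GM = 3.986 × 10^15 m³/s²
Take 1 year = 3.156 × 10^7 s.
T = 8.919 years = 2.81484 × 10^8 s
GM = 3.986 × 10^15 m³/s²
Kepler's third law: a³ = GM T² / (4π²)
T² = 7.9233 × 10^16 s²
a³ = (3.986 × 10^15) × (7.9233 × 10^16) / (4π²) = 7.99989 × 10^30 m³
a = (a³)^(1/3) = 1.99999 × 10^10 m ≈ 20 Gm

Final answer: 20 Gm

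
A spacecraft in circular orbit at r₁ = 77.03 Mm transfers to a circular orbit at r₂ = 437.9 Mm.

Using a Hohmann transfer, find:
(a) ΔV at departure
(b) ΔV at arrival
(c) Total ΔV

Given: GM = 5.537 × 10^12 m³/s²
r₁ = 77.03 Mm = 7.703 × 10^7 m
r₂ = 437.9 Mm = 4.379 × 10^8 m
GM = 5.537 × 10^12 m³/s²
Transfer ellipse: a_t = (r₁ + r₂)/2 = 2.57465 × 10^8 m
Circular speed at r₁: v₁ = √(GM/r₁) = 268.106 m/s
Transfer speed at r₁ (periapsis): v₁ₜ = √(GM(2/r₁ − 1/a_t)) = 349.652 m/s
(a) ΔV₁ = v₁ₜ − v₁ = 81.5453 m/s ≈ 81.55 m/s
Circular speed at r₂: v₂ = √(GM/r₂) = 112.447 m/s
Transfer speed at r₂ (apoapsis): v₂ₜ = √(GM(2/r₂ − 1/a_t)) = 61.5064 m/s
(b) ΔV₂ = v₂ − v₂ₜ = 50.941 m/s ≈ 50.94 m/s
(c) ΔV_total = ΔV₁ + ΔV₂ = 132.486 m/s ≈ 132.5 m/s

Final answer:
(a) ΔV₁ = 81.55 m/s
(b) ΔV₂ = 50.94 m/s
(c) ΔV_total = 132.5 m/s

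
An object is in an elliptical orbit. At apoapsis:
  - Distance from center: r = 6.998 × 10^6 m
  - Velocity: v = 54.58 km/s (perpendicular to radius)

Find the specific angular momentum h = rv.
r = 6.998 × 10^6 m
v = 54.58 km/s = 54580 m/s
h = rv = 6.998 × 10^6 × 54580 = 3.81951 × 10^11 m²/s ≈ 3.82 × 10^11 m²/s

Final answer: h = 3.82 × 10^11 m²/s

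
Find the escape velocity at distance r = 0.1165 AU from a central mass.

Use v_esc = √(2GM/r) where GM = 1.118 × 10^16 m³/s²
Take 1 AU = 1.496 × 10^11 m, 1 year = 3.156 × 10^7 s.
r = 0.1165 AU = 1.74284 × 10^10 m
GM = 1.118 × 10^16 m³/s²
2GM/r = 2 × (1.118 × 10^16) / (1.74284 × 10^10) = 1.28296 × 10^6 m²/s²
v_esc = √(2GM/r) = 1132.68 m/s ≈ 0.239 AU/year

Final answer: 0.239 AU/year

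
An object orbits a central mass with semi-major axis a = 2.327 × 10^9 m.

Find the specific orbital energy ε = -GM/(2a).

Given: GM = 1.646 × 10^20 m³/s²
a = 2.327 × 10^9 m
GM = 1.646 × 10^20 m³/s²
2a = 4.654 × 10^9 m
ε = −GM/(2a) = -3.53674 × 10^10 J/kg ≈ -35.37 GJ/kg

Final answer: -35.37 GJ/kg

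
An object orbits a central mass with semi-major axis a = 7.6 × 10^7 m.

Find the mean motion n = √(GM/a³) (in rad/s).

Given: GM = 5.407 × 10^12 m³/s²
a = 7.6 × 10^7 m
GM = 5.407 × 10^12 m³/s²
a³ = 4.38976 × 10^23 m³
GM/a³ = (5.407 × 10^12) / (4.38976 × 10^23) = 1.23173 × 10^-11 s⁻²
n = √(GM/a³) = 3.5096 × 10^-6 rad/s ≈ 3.51 × 10^-6 rad/s

Final answer: n = 3.51 × 10^-6 rad/s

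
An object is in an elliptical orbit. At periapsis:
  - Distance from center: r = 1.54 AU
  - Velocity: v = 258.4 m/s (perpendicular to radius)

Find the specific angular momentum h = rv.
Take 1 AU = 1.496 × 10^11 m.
r = 1.54 AU = 2.30384 × 10^11 m
v = 258.4 m/s
h = rv = 2.30384 × 10^11 × 258.4 = 5.95312 × 10^13 m²/s ≈ 5.953 × 10^13 m²/s

Final answer: h = 5.953 × 10^13 m²/s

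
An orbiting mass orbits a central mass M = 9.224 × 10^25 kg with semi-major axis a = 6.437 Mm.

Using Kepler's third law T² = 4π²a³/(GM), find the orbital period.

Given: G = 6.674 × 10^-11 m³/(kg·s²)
M = 9.224 × 10^25 kg
GM = G × M = 6.674 × 10^-11 × 9.224 × 10^25 = 6.1561 × 10^15 m³/s²
a = 6.437 Mm = 6.437 × 10^6 m
a³ = 2.66717 × 10^20 m³
T = 2π √(a³/GM) = 2π √((2.66717 × 10^20) / (6.1561 × 10^15)) = 2π × 208.148 s
T = 1307.83 s ≈ 21.8 minutes

Final answer: 21.8 minutes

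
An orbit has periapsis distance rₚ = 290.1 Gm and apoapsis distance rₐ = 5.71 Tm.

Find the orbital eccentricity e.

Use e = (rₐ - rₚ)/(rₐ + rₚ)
rₚ = 290.1 Gm = 2.901 × 10^11 m
rₐ = 5.71 Tm = 5.71 × 10^12 m
rₐ − rₚ = 5.4199 × 10^12 m
rₐ + rₚ = 6.0001 × 10^12 m
e = (rₐ − rₚ)/(rₐ + rₚ) = 0.903302

Final answer: e = 0.9033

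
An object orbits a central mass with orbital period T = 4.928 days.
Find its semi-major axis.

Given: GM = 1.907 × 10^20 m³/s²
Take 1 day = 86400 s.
T = 4.928 days = 425779 s
GM = 1.907 × 10^20 m³/s²
Kepler's third law: a³ = GM T² / (4π²)
T² = 1.81288 × 10^11 s²
a³ = (1.907 × 10^20) × (1.81288 × 10^11) / (4π²) = 8.75709 × 10^29 m³
a = (a³)^(1/3) = 9.56724 × 10^9 m ≈ 9.567 × 10^9 m

Final answer: 9.567 × 10^9 m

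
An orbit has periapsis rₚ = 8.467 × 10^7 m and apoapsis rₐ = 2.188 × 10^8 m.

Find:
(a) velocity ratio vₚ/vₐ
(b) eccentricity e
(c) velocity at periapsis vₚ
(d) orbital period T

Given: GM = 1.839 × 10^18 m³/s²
rₚ = 8.467 × 10^7 m
rₐ = 2.188 × 10^8 m
GM = 1.839 × 10^18 m³/s²
a = (rₚ + rₐ)/2 = 1.51735 × 10^8 m
e = (rₐ − rₚ)/(rₐ + rₚ) = (1.3413 × 10^8) / (3.0347 × 10^8) = 0.441988
(a) vₚ/vₐ = rₐ/rₚ (angular momentum) = (2.188 × 10^8) / (8.467 × 10^7) = 2.58415 ≈ 2.584
(b) e = 0.441988 ≈ 0.442
(c) vₚ² = GM (2/rₚ − 1/a) = 1.839 × 10^18 × (2.36211 × 10^-8 − 6.59044 × 10^-9) = 3.13194 × 10^10 m²/s²;  vₚ = 176973 m/s ≈ 177 km/s
(d) a³ = 3.49347 × 10^24 m³;  T = 2π √(a³/GM) = 2π × 1378.28 s = 8660 s ≈ 2.406 hours

Final answer:
(a) velocity ratio vₚ/vₐ = 2.584
(b) eccentricity e = 0.442
(c) velocity at periapsis vₚ = 177 km/s
(d) orbital period T = 2.406 hours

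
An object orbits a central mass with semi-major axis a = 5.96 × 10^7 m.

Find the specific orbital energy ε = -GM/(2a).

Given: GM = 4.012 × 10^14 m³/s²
a = 5.96 × 10^7 m
GM = 4.012 × 10^14 m³/s²
2a = 1.192 × 10^8 m
ε = −GM/(2a) = -3.36577 × 10^6 J/kg ≈ -3.366 MJ/kg

Final answer: -3.366 MJ/kg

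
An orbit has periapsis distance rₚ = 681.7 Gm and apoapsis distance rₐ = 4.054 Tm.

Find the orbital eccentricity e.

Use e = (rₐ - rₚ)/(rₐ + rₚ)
rₚ = 681.7 Gm = 6.817 × 10^11 m
rₐ = 4.054 Tm = 4.054 × 10^12 m
rₐ − rₚ = 3.3723 × 10^12 m
rₐ + rₚ = 4.7357 × 10^12 m
e = (rₐ − rₚ)/(rₐ + rₚ) = 0.712102

Final answer: e = 0.7121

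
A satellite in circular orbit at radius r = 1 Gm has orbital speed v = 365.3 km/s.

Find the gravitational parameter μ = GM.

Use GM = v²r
r = 1 Gm = 1 × 10^9 m
v = 365.3 km/s = 365300 m/s
v² = 1.33444 × 10^11 m²/s²
GM = v²r = 1.33444 × 10^11 × 1 × 10^9 = 1.33444 × 10^20 m³/s²
GM ≈ 1.334 × 10^20 m³/s²

Final answer: GM = 1.334 × 10^20 m³/s²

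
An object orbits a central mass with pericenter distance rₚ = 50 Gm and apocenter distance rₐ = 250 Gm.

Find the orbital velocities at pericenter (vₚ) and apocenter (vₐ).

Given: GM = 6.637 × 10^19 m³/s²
rₚ = 50 Gm = 5 × 10^10 m
rₐ = 250 Gm = 2.5 × 10^11 m
GM = 6.637 × 10^19 m³/s²
a = (rₚ + rₐ)/2 = 1.5 × 10^11 m
Vis-viva: v² = GM (2/r − 1/a)
vₚ² = 6.637 × 10^19 × (4 × 10^-11 − 6.66667 × 10^-12) = 2.21233 × 10^9 m²/s²
vₚ = 47035.4 m/s ≈ 47.04 km/s
vₐ² = 6.637 × 10^19 × (8 × 10^-12 − 6.66667 × 10^-12) = 8.84933 × 10^7 m²/s²
vₐ = 9407.09 m/s ≈ 9.407 km/s

Final answer: vₚ = 47.04 km/s, vₐ = 9.407 km/s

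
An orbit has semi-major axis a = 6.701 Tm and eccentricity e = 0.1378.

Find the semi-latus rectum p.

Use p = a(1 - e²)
a = 6.701 Tm = 6.701 × 10^12 m
e = 0.1378,  e² = 0.0189888,  1 − e² = 0.981011
p = a(1 − e²) = 6.701 × 10^12 m × 0.981011 = 6.57376 × 10^12 m ≈ 6.574 Tm

Final answer: p = 6.574 Tm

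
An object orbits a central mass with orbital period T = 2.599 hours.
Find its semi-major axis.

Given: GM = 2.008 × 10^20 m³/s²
T = 2.599 hours = 9356.4 s
GM = 2.008 × 10^20 m³/s²
Kepler's third law: a³ = GM T² / (4π²)
T² = 8.75422 × 10^7 s²
a³ = (2.008 × 10^20) × (8.75422 × 10^7) / (4π²) = 4.45268 × 10^26 m³
a = (a³)^(1/3) = 7.63614 × 10^8 m ≈ 763.6 Mm

Final answer: 763.6 Mm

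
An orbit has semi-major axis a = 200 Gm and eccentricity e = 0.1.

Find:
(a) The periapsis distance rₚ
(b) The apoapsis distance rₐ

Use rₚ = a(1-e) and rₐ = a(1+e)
a = 200 Gm = 2 × 10^11 m
e = 0.1:  1 − e = 0.9,  1 + e = 1.1
(a) rₚ = a(1 − e) = 2 × 10^11 m × 0.9 = 1.8 × 10^11 m ≈ 180 Gm
(b) rₐ = a(1 + e) = 2 × 10^11 m × 1.1 = 2.2 × 10^11 m ≈ 220 Gm

Final answer:
(a) rₚ = 180 Gm
(b) rₐ = 220 Gm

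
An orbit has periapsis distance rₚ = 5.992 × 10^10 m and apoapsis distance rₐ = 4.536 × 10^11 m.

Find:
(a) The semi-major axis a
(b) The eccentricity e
rₚ = 5.992 × 10^10 m
rₐ = 4.536 × 10^11 m
(a) a = (rₚ + rₐ)/2 = 2.5676 × 10^11 m ≈ 2.568 × 10^11 m
(b) e = (rₐ − rₚ)/(rₐ + rₚ) = (3.9368 × 10^11) / (5.1352 × 10^11) = 0.76663

Final answer:
(a) a = 2.568 × 10^11 m
(b) e = 0.7666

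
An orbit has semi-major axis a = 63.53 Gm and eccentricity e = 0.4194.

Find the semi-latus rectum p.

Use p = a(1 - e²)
a = 63.53 Gm = 6.353 × 10^10 m
e = 0.4194,  e² = 0.175896,  1 − e² = 0.824104
p = a(1 − e²) = 6.353 × 10^10 m × 0.824104 = 5.23553 × 10^10 m ≈ 52.36 Gm

Final answer: p = 52.36 Gm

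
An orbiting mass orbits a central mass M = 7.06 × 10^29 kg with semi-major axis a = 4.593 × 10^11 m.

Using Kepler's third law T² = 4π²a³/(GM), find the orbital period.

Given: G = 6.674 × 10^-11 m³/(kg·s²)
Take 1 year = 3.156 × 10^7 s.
M = 7.06 × 10^29 kg
GM = G × M = 6.674 × 10^-11 × 7.06 × 10^29 = 4.71184 × 10^19 m³/s²
a = 4.593 × 10^11 m
a³ = 9.68923 × 10^34 m³
T = 2π √(a³/GM) = 2π √((9.68923 × 10^34) / (4.71184 × 10^19)) = 2π × 4.53471 × 10^7 s
T = 2.84924 × 10^8 s ≈ 9.028 years

Final answer: 9.028 years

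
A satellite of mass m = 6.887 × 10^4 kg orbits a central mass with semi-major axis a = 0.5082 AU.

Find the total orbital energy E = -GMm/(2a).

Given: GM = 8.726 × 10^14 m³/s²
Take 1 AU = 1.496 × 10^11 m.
a = 0.5082 AU = 7.60267 × 10^10 m
GM = 8.726 × 10^14 m³/s²
2a = 1.52053 × 10^11 m
GMm = 8.726 × 10^14 × 68870 = 6.0096 × 10^19 m³·kg/s²
E = −GMm/(2a) = -3.95229 × 10^8 J ≈ -395.2 MJ

Final answer: -395.2 MJ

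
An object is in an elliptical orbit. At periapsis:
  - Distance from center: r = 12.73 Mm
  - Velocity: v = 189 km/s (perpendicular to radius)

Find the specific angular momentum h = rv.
r = 12.73 Mm = 1.273 × 10^7 m
v = 189 km/s = 189000 m/s
h = rv = 1.273 × 10^7 × 189000 = 2.40597 × 10^12 m²/s ≈ 2.406 × 10^12 m²/s

Final answer: h = 2.406 × 10^12 m²/s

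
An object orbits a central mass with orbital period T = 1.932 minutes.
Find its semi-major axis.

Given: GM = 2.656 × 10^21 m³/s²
T = 1.932 minutes = 115.92 s
GM = 2.656 × 10^21 m³/s²
Kepler's third law: a³ = GM T² / (4π²)
T² = 13437.4 s²
a³ = (2.656 × 10^21) × 13437.4 / (4π²) = 9.04035 × 10^23 m³
a = (a³)^(1/3) = 9.6693 × 10^7 m ≈ 9.669 × 10^7 m

Final answer: 9.669 × 10^7 m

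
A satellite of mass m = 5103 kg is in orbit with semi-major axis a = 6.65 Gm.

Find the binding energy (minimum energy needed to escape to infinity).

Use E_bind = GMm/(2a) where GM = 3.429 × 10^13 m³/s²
a = 6.65 Gm = 6.65 × 10^9 m
GM = 3.429 × 10^13 m³/s²
m = 5103 kg
GMm = 3.429 × 10^13 × 5103 = 1.74982 × 10^17 m³·kg/s²
2a = 1.33 × 10^10 m
E_bind = GMm/(2a) = 1.31565 × 10^7 J ≈ 13.16 MJ

Final answer: 13.16 MJ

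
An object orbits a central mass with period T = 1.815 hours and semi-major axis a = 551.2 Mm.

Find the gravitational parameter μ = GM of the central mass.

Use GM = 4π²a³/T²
T = 1.815 hours = 6534 s
a = 551.2 Mm = 5.512 × 10^8 m
a³ = 1.67466 × 10^26 m³
T² = 4.26932 × 10^7 s²
GM = 4π² × (1.67466 × 10^26) / (4.26932 × 10^7) = 1.54856 × 10^20 m³/s²
GM ≈ 1.549 × 10^20 m³/s²

Final answer: GM = 1.549 × 10^20 m³/s²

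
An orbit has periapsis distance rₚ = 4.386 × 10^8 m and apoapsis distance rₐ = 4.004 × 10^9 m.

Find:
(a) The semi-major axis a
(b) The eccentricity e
rₚ = 4.386 × 10^8 m
rₐ = 4.004 × 10^9 m
(a) a = (rₚ + rₐ)/2 = 2.2213 × 10^9 m ≈ 2.221 × 10^9 m
(b) e = (rₐ − rₚ)/(rₐ + rₚ) = (3.5654 × 10^9) / (4.4426 × 10^9) = 0.802548

Final answer:
(a) a = 2.221 × 10^9 m
(b) e = 0.8025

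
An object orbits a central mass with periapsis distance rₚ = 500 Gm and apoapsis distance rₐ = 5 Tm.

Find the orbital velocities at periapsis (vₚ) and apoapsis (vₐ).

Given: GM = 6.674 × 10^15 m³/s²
rₚ = 500 Gm = 5 × 10^11 m
rₐ = 5 Tm = 5 × 10^12 m
GM = 6.674 × 10^15 m³/s²
a = (rₚ + rₐ)/2 = 2.75 × 10^12 m
Vis-viva: v² = GM (2/r − 1/a)
vₚ² = 6.674 × 10^15 × (4 × 10^-12 − 3.63636 × 10^-13) = 24269.1 m²/s²
vₚ = 155.785 m/s ≈ 155.8 m/s
vₐ² = 6.674 × 10^15 × (4 × 10^-13 − 3.63636 × 10^-13) = 242.691 m²/s²
vₐ = 15.5785 m/s ≈ 15.58 m/s

Final answer: vₚ = 155.8 m/s, vₐ = 15.58 m/s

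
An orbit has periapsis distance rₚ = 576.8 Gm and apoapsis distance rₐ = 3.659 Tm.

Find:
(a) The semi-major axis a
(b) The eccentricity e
rₚ = 576.8 Gm = 5.768 × 10^11 m
rₐ = 3.659 Tm = 3.659 × 10^12 m
(a) a = (rₚ + rₐ)/2 = 2.1179 × 10^12 m ≈ 2.118 Tm
(b) e = (rₐ − rₚ)/(rₐ + rₚ) = (3.0822 × 10^12) / (4.2358 × 10^12) = 0.727655

Final answer:
(a) a = 2.118 Tm
(b) e = 0.7277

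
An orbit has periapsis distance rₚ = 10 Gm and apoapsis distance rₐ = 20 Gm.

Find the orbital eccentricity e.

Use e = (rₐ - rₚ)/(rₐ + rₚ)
rₚ = 10 Gm = 1 × 10^10 m
rₐ = 20 Gm = 2 × 10^10 m
rₐ − rₚ = 1 × 10^10 m
rₐ + rₚ = 3 × 10^10 m
e = (rₐ − rₚ)/(rₐ + rₚ) = 0.333333

Final answer: e = 0.3333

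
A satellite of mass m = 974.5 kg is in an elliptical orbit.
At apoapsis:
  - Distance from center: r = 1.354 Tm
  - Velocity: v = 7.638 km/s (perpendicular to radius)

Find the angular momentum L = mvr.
r = 1.354 Tm = 1.354 × 10^12 m
v = 7.638 km/s = 7638 m/s
vr = 7638 × 1.354 × 10^12 = 1.03419 × 10^16 m²/s
L = m × vr = 974.5 × 1.03419 × 10^16 = 1.00781 × 10^19 kg·m²/s ≈ 1.008 × 10^19 kg·m²/s

Final answer: L = 1.008 × 10^19 kg·m²/s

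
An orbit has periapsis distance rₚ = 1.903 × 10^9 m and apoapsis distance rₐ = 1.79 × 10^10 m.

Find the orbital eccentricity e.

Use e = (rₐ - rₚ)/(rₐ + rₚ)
rₚ = 1.903 × 10^9 m
rₐ = 1.79 × 10^10 m
rₐ − rₚ = 1.5997 × 10^10 m
rₐ + rₚ = 1.9803 × 10^10 m
e = (rₐ − rₚ)/(rₐ + rₚ) = 0.807807

Final answer: e = 0.8078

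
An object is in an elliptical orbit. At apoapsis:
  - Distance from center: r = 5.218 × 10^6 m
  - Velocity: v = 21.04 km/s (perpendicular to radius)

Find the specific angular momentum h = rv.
r = 5.218 × 10^6 m
v = 21.04 km/s = 21040 m/s
h = rv = 5.218 × 10^6 × 21040 = 1.09787 × 10^11 m²/s ≈ 1.098 × 10^11 m²/s

Final answer: h = 1.098 × 10^11 m²/s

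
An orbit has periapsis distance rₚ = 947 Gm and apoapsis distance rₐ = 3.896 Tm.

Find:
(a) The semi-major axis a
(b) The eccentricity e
rₚ = 947 Gm = 9.47 × 10^11 m
rₐ = 3.896 Tm = 3.896 × 10^12 m
(a) a = (rₚ + rₐ)/2 = 2.4215 × 10^12 m ≈ 2.421 Tm
(b) e = (rₐ − rₚ)/(rₐ + rₚ) = (2.949 × 10^12) / (4.843 × 10^12) = 0.60892

Final answer:
(a) a = 2.421 Tm
(b) e = 0.6089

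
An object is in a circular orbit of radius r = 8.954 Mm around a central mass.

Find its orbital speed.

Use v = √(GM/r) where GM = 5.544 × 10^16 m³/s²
r = 8.954 Mm = 8.954 × 10^6 m
GM = 5.544 × 10^16 m³/s²
GM/r = (5.544 × 10^16) / (8.954 × 10^6) = 6.19165 × 10^9 m²/s²
v = √(GM/r) = 78687 m/s ≈ 78.69 km/s

Final answer: 78.69 km/s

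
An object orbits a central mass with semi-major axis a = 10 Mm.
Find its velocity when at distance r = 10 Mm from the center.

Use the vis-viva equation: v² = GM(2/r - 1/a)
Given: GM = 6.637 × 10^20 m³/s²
a = 10 Mm = 1 × 10^7 m
r = 10 Mm = 1 × 10^7 m
GM = 6.637 × 10^20 m³/s²
2/r − 1/a = 2 × 10^-7 − 1 × 10^-7 = 1 × 10^-7 m⁻¹
v² = GM (2/r − 1/a) = 6.637 × 10^13 m²/s²
v = 8.14678 × 10^6 m/s ≈ 8147 km/s

Final answer: 8147 km/s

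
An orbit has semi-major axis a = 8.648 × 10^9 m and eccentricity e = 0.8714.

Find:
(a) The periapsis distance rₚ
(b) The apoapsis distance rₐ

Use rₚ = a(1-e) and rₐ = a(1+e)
a = 8.648 × 10^9 m
e = 0.8714:  1 − e = 0.1286,  1 + e = 1.8714
(a) rₚ = a(1 − e) = 8.648 × 10^9 m × 0.1286 = 1.11213 × 10^9 m ≈ 1.112 × 10^9 m
(b) rₐ = a(1 + e) = 8.648 × 10^9 m × 1.8714 = 1.61839 × 10^10 m ≈ 1.618 × 10^10 m

Final answer:
(a) rₚ = 1.112 × 10^9 m
(b) rₐ = 1.618 × 10^10 m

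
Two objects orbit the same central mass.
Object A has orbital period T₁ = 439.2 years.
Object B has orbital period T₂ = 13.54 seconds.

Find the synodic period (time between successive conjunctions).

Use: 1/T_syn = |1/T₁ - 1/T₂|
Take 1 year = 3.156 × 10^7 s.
T₁ = 439.2 years = 1.38612 × 10^10 s
T₂ = 13.54 seconds
1/T₁ = 7.21441 × 10^-11 s⁻¹
1/T₂ = 0.0738552 s⁻¹
|1/T₁ − 1/T₂| = 0.0738552 s⁻¹
T_syn = 1 / |1/T₁ − 1/T₂| = 13.54 s ≈ 13.54 seconds

Final answer: T_syn = 13.54 seconds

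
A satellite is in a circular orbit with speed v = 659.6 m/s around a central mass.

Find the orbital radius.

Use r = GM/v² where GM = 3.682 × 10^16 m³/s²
v = 659.6 m/s
GM = 3.682 × 10^16 m³/s²
v² = 435072 m²/s²
r = GM/v² = (3.682 × 10^16) / 435072 = 8.46296 × 10^10 m ≈ 8.463 × 10^10 m

Final answer: 8.463 × 10^10 m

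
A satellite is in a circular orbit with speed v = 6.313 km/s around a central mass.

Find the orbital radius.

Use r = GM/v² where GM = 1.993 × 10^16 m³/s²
v = 6.313 km/s = 6313 m/s
GM = 1.993 × 10^16 m³/s²
v² = 3.9854 × 10^7 m²/s²
r = GM/v² = (1.993 × 10^16) / (3.9854 × 10^7) = 5.00076 × 10^8 m ≈ 500.1 Mm

Final answer: 500.1 Mm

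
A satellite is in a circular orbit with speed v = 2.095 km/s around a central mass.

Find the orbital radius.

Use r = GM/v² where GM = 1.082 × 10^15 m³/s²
v = 2.095 km/s = 2095 m/s
GM = 1.082 × 10^15 m³/s²
v² = 4.38902 × 10^6 m²/s²
r = GM/v² = (1.082 × 10^15) / (4.38902 × 10^6) = 2.46524 × 10^8 m ≈ 246.5 Mm

Final answer: 246.5 Mm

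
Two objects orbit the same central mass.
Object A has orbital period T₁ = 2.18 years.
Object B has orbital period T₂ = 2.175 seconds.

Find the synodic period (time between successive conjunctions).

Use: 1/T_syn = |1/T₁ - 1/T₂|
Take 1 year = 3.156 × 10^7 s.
T₁ = 2.18 years = 6.88008 × 10^7 s
T₂ = 2.175 seconds
1/T₁ = 1.45347 × 10^-8 s⁻¹
1/T₂ = 0.45977 s⁻¹
|1/T₁ − 1/T₂| = 0.45977 s⁻¹
T_syn = 1 / |1/T₁ − 1/T₂| = 2.175 s ≈ 2.175 seconds

Final answer: T_syn = 2.175 seconds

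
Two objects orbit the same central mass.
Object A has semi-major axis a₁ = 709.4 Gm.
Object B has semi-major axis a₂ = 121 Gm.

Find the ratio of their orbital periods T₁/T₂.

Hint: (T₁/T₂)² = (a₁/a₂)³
a₁ = 709.4 Gm = 7.094 × 10^11 m
a₂ = 121 Gm = 1.21 × 10^11 m
a₁/a₂ = 5.86281
T₁/T₂ = (a₁/a₂)^(3/2) = (5.86281)^1.5 = 14.1958

Final answer: T₁/T₂ = 14.2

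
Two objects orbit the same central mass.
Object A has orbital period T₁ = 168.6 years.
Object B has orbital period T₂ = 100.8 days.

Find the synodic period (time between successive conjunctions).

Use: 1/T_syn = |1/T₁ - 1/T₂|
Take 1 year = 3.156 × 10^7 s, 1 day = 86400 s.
T₁ = 168.6 years = 5.32102 × 10^9 s
T₂ = 100.8 days = 8.70912 × 10^6 s
1/T₁ = 1.87934 × 10^-10 s⁻¹
1/T₂ = 1.14822 × 10^-7 s⁻¹
|1/T₁ − 1/T₂| = 1.14634 × 10^-7 s⁻¹
T_syn = 1 / |1/T₁ − 1/T₂| = 8.7234 × 10^6 s ≈ 101 days

Final answer: T_syn = 101 days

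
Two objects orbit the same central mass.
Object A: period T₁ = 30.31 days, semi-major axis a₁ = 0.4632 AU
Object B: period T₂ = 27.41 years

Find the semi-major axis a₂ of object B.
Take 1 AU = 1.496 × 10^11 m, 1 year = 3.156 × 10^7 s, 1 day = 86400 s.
T₁ = 30.31 days = 2.61878 × 10^6 s
T₂ = 27.41 years = 8.6506 × 10^8 s
a₁ = 0.4632 AU = 6.92947 × 10^10 m
Kepler's third law: (T₂/T₁)² = (a₂/a₁)³  ⇒  a₂ = a₁ (T₂/T₁)^(2/3)
T₂/T₁ = 330.329
(T₂/T₁)^(2/3) = 47.7857
a₂ = 6.92947 × 10^10 m × 47.7857 = 3.31129 × 10^12 m ≈ 22.13 AU

Final answer: a₂ = 22.13 AU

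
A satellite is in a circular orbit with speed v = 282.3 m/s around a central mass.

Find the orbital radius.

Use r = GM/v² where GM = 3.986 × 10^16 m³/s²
v = 282.3 m/s
GM = 3.986 × 10^16 m³/s²
v² = 79693.3 m²/s²
r = GM/v² = (3.986 × 10^16) / 79693.3 = 5.00168 × 10^11 m ≈ 500.2 Gm

Final answer: 500.2 Gm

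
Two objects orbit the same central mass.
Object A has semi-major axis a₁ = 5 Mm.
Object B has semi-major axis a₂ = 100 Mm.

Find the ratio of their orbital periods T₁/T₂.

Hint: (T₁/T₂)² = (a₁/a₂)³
a₁ = 5 Mm = 5 × 10^6 m
a₂ = 100 Mm = 1 × 10^8 m
a₁/a₂ = 0.05
T₁/T₂ = (a₁/a₂)^(3/2) = (0.05)^1.5 = 0.0111803

Final answer: T₁/T₂ = 0.01118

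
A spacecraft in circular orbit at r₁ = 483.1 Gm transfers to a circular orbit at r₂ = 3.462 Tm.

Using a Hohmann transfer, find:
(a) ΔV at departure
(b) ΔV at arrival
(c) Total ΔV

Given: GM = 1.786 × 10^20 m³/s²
r₁ = 483.1 Gm = 4.831 × 10^11 m
r₂ = 3.462 Tm = 3.462 × 10^12 m
GM = 1.786 × 10^20 m³/s²
Transfer ellipse: a_t = (r₁ + r₂)/2 = 1.97255 × 10^12 m
Circular speed at r₁: v₁ = √(GM/r₁) = 19227.5 m/s
Transfer speed at r₁ (periapsis): v₁ₜ = √(GM(2/r₁ − 1/a_t)) = 25472.5 m/s
(a) ΔV₁ = v₁ₜ − v₁ = 6245.04 m/s ≈ 6.245 km/s
Circular speed at r₂: v₂ = √(GM/r₂) = 7182.53 m/s
Transfer speed at r₂ (apoapsis): v₂ₜ = √(GM(2/r₂ − 1/a_t)) = 3554.53 m/s
(b) ΔV₂ = v₂ − v₂ₜ = 3628 m/s ≈ 3.628 km/s
(c) ΔV_total = ΔV₁ + ΔV₂ = 9873.04 m/s ≈ 9.873 km/s

Final answer:
(a) ΔV₁ = 6.245 km/s
(b) ΔV₂ = 3.628 km/s
(c) ΔV_total = 9.873 km/s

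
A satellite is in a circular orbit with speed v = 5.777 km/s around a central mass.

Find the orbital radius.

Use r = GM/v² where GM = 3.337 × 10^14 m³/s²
v = 5.777 km/s = 5777 m/s
GM = 3.337 × 10^14 m³/s²
v² = 3.33737 × 10^7 m²/s²
r = GM/v² = (3.337 × 10^14) / (3.33737 × 10^7) = 9.99888 × 10^6 m ≈ 9.999 Mm

Final answer: 9.999 Mm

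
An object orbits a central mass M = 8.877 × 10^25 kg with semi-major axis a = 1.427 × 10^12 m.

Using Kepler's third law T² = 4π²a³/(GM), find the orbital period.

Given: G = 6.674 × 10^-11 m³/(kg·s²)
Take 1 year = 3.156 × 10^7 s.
M = 8.877 × 10^25 kg
GM = G × M = 6.674 × 10^-11 × 8.877 × 10^25 = 5.92451 × 10^15 m³/s²
a = 1.427 × 10^12 m
a³ = 2.90584 × 10^36 m³
T = 2π √(a³/GM) = 2π √((2.90584 × 10^36) / (5.92451 × 10^15)) = 2π × 2.21467 × 10^10 s
T = 1.39152 × 10^11 s ≈ 4409 years

Final answer: 4409 years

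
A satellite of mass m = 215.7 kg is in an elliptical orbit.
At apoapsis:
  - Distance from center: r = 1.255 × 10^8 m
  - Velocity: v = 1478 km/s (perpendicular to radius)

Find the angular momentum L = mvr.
r = 1.255 × 10^8 m
v = 1478 km/s = 1.478 × 10^6 m/s
vr = 1.478 × 10^6 × 1.255 × 10^8 = 1.85489 × 10^14 m²/s
L = m × vr = 215.7 × 1.85489 × 10^14 = 4.001 × 10^16 kg·m²/s ≈ 4.001 × 10^16 kg·m²/s

Final answer: L = 4.001 × 10^16 kg·m²/s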